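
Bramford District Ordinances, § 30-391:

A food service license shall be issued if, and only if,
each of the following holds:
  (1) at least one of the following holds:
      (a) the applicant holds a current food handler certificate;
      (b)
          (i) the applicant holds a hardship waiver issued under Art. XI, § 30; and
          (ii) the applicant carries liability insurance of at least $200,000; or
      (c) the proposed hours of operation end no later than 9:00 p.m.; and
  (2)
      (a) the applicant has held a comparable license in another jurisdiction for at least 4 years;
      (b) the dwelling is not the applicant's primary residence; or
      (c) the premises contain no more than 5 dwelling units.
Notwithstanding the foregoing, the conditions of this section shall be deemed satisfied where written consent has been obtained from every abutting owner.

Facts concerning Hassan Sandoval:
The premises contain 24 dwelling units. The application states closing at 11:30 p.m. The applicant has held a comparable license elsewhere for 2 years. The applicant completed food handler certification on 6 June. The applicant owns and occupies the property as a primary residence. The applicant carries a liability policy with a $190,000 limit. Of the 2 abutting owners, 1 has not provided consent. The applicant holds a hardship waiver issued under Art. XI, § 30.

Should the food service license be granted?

(a) food handler cert. — satisfied.
(i) hardship waiver — satisfied.
(ii) insurance ≥ $200,000 — not met.
(b): T AND F → false.
(c) closes by 9 p.m. — not satisfied.
So (1) is satisfied (T OR F OR F).
(a) prior license ≥ 4 yr — not met.
(b) not (primary residence) — fails.
(c) ≤ 5 units — not satisfied.
So (2) is not satisfied (F OR F OR F).
So Overall is not satisfied (T AND F).
Exception (all abutters consent) — not satisfied.
Result: main false OR exception false → false.

No — denied.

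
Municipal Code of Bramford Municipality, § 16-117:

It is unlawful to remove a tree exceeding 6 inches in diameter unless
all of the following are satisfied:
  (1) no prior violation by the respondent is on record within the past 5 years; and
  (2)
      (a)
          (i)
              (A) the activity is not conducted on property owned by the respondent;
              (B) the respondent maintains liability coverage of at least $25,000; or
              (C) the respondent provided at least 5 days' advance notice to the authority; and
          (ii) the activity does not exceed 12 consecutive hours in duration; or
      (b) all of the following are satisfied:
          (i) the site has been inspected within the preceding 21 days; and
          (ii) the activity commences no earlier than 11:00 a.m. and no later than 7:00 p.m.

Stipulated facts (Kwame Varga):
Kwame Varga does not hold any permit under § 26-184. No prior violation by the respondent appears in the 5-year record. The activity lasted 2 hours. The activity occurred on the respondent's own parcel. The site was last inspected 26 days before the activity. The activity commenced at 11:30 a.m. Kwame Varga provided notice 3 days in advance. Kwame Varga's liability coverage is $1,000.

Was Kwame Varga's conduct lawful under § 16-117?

(1) no prior violation — holds.
(A) not (own property) — not met.
(B) coverage ≥ $25,000 — not satisfied.
(C) ≥5 days' notice — not satisfied.
(i) = F OR F OR F = false.
(ii) ≤ 12 hrs duration — met.
So (a) is not satisfied (F AND T).
(i) site inspected — not met.
(ii) start within hours — met.
(b) = F AND T = false.
(2) = F OR F = false.
So Overall is not satisfied (T AND F).

No — unlawful.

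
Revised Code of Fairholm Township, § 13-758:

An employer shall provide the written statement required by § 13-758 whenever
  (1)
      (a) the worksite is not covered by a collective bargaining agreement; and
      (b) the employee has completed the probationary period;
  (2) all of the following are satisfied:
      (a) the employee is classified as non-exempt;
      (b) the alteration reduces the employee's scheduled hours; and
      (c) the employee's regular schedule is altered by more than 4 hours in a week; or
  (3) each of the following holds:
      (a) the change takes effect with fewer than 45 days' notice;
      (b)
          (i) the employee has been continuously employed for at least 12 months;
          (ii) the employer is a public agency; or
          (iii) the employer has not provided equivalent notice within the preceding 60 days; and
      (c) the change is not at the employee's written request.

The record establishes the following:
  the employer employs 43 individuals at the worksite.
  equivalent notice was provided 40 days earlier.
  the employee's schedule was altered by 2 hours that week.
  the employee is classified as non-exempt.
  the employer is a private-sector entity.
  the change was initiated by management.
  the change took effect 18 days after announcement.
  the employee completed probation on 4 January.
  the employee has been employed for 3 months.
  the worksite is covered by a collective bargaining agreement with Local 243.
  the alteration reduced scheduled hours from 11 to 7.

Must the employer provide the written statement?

No — not required.

(a) no CBA — fails.
(b) past probation — holds.
(1) = F AND T = false.
(a) non-exempt — met.
(b) hours reduced — met.
(c) schedule shift > 4h — fails.
(2): T AND T AND F → false.
(a) < 45 days' notice — satisfied.
(i) tenure ≥ 12 mo. — not satisfied.
(ii) public agency — not met.
(iii) no recent notice — fails.
(b): F OR F OR F → false.
(c) not employee-requested — holds.
(3): T AND F AND T → false.
So Overall is not satisfied (F OR F OR F).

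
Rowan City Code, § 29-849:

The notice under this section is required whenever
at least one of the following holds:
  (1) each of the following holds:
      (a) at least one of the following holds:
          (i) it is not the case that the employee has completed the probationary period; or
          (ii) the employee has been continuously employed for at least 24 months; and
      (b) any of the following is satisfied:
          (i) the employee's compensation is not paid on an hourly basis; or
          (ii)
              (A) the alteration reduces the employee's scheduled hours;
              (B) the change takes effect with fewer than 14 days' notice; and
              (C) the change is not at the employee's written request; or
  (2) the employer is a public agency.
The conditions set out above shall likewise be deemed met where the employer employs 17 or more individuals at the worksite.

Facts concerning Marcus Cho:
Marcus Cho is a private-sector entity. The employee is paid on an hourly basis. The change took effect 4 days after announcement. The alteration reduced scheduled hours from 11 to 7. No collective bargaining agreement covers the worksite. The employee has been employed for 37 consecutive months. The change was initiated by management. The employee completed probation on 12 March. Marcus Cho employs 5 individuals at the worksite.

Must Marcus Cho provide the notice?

Yes — required.

(i) not (past probation) — not met.
(ii) tenure ≥ 24 mo. — satisfied.
(a): F OR T → true.
(i) not (hourly-paid) — not satisfied.
(A) hours reduced — satisfied.
(B) < 14 days' notice — holds.
(C) not employee-requested — met.
(ii): T AND T AND T → true.
(b) = F OR T = true.
(1): T AND T → true.
(2) public agency — fails.
So Overall is satisfied (T OR F).
Exception (≥ 17 at site) — not satisfied.
Result: main true OR exception false → true.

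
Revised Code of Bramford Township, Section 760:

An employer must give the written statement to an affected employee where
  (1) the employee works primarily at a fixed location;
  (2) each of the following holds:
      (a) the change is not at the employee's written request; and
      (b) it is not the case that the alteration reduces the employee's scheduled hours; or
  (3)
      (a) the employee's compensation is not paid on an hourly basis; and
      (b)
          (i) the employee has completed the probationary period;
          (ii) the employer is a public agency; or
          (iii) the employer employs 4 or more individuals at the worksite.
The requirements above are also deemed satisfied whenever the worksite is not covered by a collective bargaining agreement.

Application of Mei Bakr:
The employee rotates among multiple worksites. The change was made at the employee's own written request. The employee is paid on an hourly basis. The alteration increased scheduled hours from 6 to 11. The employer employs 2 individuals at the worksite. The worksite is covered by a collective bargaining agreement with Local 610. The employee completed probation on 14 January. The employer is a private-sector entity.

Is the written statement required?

(1) fixed location — not met.
(a) not employee-requested — not met.
(b) not (hours reduced) — satisfied.
(2): F AND T → false.
(a) not (hourly-paid) — not satisfied.
(i) past probation — satisfied.
(ii) public agency — not met.
(iii) ≥ 4 at site — not satisfied.
(b) = T OR F OR F = true.
So (3) is not satisfied (F AND T).
Overall = F OR F OR F = false.
Exception (no CBA) — not satisfied.
Result: main false OR exception false → false.

No — not required.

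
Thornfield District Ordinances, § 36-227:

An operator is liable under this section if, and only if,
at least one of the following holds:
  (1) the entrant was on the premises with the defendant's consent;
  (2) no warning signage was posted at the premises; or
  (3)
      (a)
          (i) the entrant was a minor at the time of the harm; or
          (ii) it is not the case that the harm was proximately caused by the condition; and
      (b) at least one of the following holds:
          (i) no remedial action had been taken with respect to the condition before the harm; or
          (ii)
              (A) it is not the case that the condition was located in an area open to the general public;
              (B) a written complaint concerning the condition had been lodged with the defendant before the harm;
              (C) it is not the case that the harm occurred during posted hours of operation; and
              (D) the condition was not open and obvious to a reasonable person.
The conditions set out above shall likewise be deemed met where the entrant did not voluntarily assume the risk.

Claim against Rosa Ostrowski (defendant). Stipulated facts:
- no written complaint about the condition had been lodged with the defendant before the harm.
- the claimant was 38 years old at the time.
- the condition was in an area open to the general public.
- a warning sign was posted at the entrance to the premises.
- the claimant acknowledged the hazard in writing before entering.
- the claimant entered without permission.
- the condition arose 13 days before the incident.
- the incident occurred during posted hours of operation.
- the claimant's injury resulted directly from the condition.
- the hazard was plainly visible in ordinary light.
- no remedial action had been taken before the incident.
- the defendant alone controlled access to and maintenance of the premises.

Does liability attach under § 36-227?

(1) consent to enter — not met.
(2) no signage posted — fails.
(i) entrant a minor — fails.
(ii) not (proximate cause) — not met.
So (a) is not satisfied (F OR F).
(i) no remedial action — met.
(A) not (public area) — not met.
(B) complaint lodged — not met.
(C) not (during posted hours) — fails.
(D) not open/obvious — not satisfied.
(ii) = F AND F AND F AND F = false.
(b): T OR F → true.
So (3) is not satisfied (F AND T).
Overall = F OR F OR F = false.
Exception (no assumed risk) — not satisfied.
Result: main false OR exception false → false.

No — not liable.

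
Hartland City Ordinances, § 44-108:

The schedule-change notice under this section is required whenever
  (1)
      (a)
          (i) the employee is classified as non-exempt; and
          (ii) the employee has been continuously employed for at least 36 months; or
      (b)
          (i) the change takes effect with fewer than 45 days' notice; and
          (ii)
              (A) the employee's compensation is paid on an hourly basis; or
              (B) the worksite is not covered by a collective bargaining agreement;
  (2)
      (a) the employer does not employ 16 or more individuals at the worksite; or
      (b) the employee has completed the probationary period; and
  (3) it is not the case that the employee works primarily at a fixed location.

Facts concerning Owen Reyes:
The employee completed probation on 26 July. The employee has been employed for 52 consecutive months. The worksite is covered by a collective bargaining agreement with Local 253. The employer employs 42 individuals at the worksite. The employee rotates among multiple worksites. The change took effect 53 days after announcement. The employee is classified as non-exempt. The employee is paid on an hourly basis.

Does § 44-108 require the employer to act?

(i) non-exempt — satisfied.
(ii) tenure ≥ 36 mo. — satisfied.
(a): T AND T → true.
(i) < 45 days' notice — not met.
(A) hourly-paid — satisfied.
(B) no CBA — fails.
So (ii) is satisfied (T OR F).
So (b) is not satisfied (F AND T).
(1) = T OR F = true.
(a) not (≥ 16 at site) — not satisfied.
(b) past probation — satisfied.
(2) = F OR T = true.
(3) not (fixed location) — met.
So Overall is satisfied (T AND T AND T).

Yes — required.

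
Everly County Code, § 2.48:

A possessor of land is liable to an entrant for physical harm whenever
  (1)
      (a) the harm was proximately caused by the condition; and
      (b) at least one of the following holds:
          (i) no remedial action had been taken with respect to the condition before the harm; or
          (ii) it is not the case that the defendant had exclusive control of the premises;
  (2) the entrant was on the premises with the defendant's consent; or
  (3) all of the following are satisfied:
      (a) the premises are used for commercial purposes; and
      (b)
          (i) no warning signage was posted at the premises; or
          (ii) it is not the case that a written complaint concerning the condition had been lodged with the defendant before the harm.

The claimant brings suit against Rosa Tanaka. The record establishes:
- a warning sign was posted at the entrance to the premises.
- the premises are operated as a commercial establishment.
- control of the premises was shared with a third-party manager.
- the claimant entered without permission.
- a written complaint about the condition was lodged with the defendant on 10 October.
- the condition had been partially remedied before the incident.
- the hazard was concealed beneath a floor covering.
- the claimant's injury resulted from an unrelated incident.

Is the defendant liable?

No — not liable.

(a) proximate cause — not satisfied.
(i) no remedial action — not met.
(ii) not (exclusive control) — holds.
(b) = F OR T = true.
So (1) is not satisfied (F AND T).
(2) consent to enter — fails.
(a) commercial use — satisfied.
(i) no signage posted — not met.
(ii) not (complaint lodged) — not satisfied.
(b) = F OR F = false.
(3): T AND F → false.
Overall = F OR F OR F = false.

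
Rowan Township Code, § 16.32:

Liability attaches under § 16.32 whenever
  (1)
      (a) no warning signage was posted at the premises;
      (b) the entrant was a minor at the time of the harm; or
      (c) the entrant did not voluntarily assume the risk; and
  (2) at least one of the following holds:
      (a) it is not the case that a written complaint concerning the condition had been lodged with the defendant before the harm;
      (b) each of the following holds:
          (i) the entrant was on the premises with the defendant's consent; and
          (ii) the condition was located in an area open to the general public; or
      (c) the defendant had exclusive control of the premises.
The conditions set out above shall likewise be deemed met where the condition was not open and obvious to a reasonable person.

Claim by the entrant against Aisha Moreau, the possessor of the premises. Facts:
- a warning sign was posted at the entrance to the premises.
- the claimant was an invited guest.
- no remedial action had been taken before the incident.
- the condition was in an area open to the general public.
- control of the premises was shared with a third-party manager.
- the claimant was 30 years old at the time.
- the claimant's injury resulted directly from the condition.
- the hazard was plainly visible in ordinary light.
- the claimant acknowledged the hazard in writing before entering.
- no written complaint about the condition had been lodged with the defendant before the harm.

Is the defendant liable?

No — not liable.

(a) no signage posted — not satisfied.
(b) entrant a minor — not satisfied.
(c) no assumed risk — not met.
So (1) is not satisfied (F OR F OR F).
(a) not (complaint lodged) — holds.
(i) consent to enter — holds.
(ii) public area — satisfied.
So (b) is satisfied (T AND T).
(c) exclusive control — fails.
(2): T OR T OR F → true.
So Overall is not satisfied (F AND T).
Exception (not open/obvious) — not satisfied.
Result: main false OR exception false → false.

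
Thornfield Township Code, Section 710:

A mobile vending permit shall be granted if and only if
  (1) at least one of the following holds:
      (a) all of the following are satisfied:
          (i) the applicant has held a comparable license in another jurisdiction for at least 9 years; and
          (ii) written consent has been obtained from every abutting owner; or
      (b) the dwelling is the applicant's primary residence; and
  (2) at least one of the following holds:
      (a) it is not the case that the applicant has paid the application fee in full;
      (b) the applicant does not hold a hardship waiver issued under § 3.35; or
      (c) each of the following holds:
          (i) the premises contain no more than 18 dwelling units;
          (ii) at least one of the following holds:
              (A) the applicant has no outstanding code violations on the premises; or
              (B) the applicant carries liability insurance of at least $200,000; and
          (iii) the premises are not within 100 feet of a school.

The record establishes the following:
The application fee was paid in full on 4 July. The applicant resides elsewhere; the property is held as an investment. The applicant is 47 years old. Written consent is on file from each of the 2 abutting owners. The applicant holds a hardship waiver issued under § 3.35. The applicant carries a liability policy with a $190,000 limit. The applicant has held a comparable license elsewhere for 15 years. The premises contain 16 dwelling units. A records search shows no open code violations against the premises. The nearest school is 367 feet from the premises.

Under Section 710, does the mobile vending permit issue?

Yes — granted.

(i) prior license ≥ 9 yr — satisfied.
(ii) all abutters consent — satisfied.
(a): T AND T → true.
(b) primary residence — not satisfied.
(1): T OR F → true.
(a) not (fee paid) — not met.
(b) not (hardship waiver) — not met.
(i) ≤ 18 units — met.
(A) no code violations — met.
(B) insurance ≥ $200,000 — not met.
(ii) = T OR F = true.
(iii) ≥100 ft from school — met.
So (c) is satisfied (T AND T AND T).
(2): F OR F OR T → true.
So Overall is satisfied (T AND T).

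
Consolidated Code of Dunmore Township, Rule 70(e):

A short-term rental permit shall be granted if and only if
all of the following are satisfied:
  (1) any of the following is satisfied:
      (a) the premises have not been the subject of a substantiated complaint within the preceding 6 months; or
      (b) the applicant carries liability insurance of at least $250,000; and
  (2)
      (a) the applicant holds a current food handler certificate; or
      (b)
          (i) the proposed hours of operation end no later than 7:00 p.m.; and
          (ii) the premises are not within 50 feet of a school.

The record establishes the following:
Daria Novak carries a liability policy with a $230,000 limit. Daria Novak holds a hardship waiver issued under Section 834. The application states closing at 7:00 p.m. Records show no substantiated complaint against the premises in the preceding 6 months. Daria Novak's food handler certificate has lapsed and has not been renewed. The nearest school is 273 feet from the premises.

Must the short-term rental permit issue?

Yes — granted.

(a) no complaint in 6 mo. — satisfied.
(b) insurance ≥ $250,000 — fails.
(1) = T OR F = true.
(a) food handler cert. — not met.
(i) closes by 7 p.m. — holds.
(ii) ≥50 ft from school — satisfied.
(b) = T AND T = true.
(2): F OR T → true.
Overall: T AND T → true.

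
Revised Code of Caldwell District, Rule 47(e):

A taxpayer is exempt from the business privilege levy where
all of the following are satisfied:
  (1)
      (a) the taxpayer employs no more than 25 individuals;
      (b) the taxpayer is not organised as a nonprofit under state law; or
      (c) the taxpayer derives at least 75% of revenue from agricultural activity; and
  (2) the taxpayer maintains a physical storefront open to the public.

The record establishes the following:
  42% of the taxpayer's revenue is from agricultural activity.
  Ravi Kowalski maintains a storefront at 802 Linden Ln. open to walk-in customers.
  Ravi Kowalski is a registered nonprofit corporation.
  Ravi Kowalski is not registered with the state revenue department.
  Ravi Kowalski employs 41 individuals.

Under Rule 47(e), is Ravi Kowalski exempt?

(a) ≤ 25 employees — not satisfied.
(b) not (nonprofit) — fails.
(c) ≥75% agricultural — not met.
So (1) is not satisfied (F OR F OR F).
(2) has storefront — holds.
So Overall is not satisfied (F AND T).

No — not exempt.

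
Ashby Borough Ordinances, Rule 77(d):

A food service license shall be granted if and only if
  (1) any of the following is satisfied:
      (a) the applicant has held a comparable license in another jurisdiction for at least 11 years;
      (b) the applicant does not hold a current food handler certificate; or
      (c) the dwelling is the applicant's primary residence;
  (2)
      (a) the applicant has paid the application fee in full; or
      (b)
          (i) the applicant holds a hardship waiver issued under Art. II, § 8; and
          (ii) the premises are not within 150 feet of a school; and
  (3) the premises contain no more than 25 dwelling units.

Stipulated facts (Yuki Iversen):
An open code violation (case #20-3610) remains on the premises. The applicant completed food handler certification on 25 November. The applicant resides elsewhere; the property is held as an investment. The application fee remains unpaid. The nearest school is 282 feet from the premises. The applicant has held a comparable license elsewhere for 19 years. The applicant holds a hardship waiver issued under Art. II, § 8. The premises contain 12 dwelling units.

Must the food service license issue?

Yes — granted.

(a) prior license ≥ 11 yr — satisfied.
(b) not (food handler cert.) — not met.
(c) primary residence — fails.
(1) = T OR F OR F = true.
(a) fee paid — not met.
(i) hardship waiver — holds.
(ii) ≥150 ft from school — holds.
(b) = T AND T = true.
So (2) is satisfied (F OR T).
(3) ≤ 25 units — satisfied.
Overall = T AND T AND T = true.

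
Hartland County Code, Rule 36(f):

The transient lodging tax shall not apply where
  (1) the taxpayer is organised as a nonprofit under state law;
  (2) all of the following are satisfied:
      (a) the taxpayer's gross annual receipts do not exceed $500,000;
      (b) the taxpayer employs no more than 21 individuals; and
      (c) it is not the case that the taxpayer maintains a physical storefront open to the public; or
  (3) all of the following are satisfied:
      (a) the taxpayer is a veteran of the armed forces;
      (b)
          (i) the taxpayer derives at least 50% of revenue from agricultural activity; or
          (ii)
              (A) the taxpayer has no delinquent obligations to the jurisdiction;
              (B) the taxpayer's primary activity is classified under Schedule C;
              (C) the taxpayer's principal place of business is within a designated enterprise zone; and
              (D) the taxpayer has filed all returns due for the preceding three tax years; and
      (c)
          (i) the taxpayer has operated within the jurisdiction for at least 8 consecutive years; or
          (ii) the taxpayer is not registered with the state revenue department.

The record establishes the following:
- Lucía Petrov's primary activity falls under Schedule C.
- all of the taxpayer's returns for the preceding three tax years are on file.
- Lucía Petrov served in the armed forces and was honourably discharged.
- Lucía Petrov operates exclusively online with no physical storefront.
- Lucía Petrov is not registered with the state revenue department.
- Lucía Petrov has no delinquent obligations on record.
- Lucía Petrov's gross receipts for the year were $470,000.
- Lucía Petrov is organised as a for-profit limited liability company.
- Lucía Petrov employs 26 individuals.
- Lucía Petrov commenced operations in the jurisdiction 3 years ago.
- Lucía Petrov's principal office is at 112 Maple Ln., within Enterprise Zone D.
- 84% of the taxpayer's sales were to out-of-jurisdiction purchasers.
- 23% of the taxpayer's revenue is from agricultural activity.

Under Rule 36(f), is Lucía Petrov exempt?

(1) nonprofit — not satisfied.
(a) receipts ≤ $500,000 — holds.
(b) ≤ 21 employees — fails.
(c) not (has storefront) — holds.
So (2) is not satisfied (T AND F AND T).
(a) veteran — satisfied.
(i) ≥50% agricultural — not satisfied.
(A) no delinquency — met.
(B) Schedule C activity — met.
(C) in enterprise zone — holds.
(D) returns current — met.
So (ii) is satisfied (T AND T AND T AND T).
(b) = F OR T = true.
(i) ≥ 8 yrs in jurisdiction — not satisfied.
(ii) not (state-registered) — holds.
(c): F OR T → true.
(3): T AND T AND T → true.
So Overall is satisfied (F OR F OR T).

Yes — exempt.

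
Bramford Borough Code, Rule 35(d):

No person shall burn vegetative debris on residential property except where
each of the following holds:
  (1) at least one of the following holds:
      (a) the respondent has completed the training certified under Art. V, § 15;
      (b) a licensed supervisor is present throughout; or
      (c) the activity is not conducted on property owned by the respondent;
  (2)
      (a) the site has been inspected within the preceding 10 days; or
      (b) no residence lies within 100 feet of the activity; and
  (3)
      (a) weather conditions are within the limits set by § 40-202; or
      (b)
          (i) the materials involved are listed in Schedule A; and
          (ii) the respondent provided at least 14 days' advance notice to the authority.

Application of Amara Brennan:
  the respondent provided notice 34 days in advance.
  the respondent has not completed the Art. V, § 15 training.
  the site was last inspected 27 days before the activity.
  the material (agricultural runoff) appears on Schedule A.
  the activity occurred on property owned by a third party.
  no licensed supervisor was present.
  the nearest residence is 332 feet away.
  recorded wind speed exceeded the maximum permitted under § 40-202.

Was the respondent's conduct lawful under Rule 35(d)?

Yes — lawful.

(a) training certified — not satisfied.
(b) supervisor present — not met.
(c) not (own property) — satisfied.
(1) = F OR F OR T = true.
(a) site inspected — fails.
(b) no residence in 100 ft — holds.
So (2) is satisfied (F OR T).
(a) weather ok — not met.
(i) Schedule A material — holds.
(ii) ≥14 days' notice — holds.
So (b) is satisfied (T AND T).
So (3) is satisfied (F OR T).
So Overall is satisfied (T AND T AND T).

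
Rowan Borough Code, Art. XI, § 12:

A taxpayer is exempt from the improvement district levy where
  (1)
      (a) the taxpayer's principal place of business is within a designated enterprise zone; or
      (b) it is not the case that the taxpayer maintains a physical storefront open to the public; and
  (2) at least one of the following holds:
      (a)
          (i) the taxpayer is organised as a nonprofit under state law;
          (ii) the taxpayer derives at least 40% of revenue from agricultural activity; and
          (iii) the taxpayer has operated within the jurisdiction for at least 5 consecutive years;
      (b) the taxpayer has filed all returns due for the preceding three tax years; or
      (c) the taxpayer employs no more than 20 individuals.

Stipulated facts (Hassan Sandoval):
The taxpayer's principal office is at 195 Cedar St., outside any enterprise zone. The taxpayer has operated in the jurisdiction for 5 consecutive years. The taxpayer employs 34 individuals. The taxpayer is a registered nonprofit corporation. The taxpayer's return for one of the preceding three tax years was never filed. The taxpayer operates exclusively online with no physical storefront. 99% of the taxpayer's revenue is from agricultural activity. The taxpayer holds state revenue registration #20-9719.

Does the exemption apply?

Yes — exempt.

(a) in enterprise zone — not met.
(b) not (has storefront) — satisfied.
(1) = F OR T = true.
(i) nonprofit — met.
(ii) ≥40% agricultural — holds.
(iii) ≥ 5 yrs in jurisdiction — satisfied.
So (a) is satisfied (T AND T AND T).
(b) returns current — not met.
(c) ≤ 20 employees — fails.
(2): T OR F OR F → true.
So Overall is satisfied (T AND T).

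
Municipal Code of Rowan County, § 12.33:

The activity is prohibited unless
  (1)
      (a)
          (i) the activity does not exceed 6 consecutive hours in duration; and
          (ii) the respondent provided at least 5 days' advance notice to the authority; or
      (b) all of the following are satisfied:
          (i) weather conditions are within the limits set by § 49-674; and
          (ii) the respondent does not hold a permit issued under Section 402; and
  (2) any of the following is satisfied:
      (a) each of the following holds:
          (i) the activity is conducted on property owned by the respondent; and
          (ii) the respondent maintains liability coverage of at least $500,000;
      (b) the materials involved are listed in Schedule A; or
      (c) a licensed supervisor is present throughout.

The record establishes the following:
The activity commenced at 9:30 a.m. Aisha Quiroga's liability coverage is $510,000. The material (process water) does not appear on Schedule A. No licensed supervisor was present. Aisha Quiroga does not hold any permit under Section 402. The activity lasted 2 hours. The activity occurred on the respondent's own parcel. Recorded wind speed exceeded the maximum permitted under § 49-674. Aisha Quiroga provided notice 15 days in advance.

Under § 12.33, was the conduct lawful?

(i) ≤ 6 hrs duration — holds.
(ii) ≥5 days' notice — satisfied.
(a): T AND T → true.
(i) weather ok — fails.
(ii) not (holds permit) — satisfied.
So (b) is not satisfied (F AND T).
(1): T OR F → true.
(i) own property — satisfied.
(ii) coverage ≥ $500,000 — holds.
(a): T AND T → true.
(b) Schedule A material — fails.
(c) supervisor present — not met.
(2) = T OR F OR F = true.
So Overall is satisfied (T AND T).

Yes — lawful.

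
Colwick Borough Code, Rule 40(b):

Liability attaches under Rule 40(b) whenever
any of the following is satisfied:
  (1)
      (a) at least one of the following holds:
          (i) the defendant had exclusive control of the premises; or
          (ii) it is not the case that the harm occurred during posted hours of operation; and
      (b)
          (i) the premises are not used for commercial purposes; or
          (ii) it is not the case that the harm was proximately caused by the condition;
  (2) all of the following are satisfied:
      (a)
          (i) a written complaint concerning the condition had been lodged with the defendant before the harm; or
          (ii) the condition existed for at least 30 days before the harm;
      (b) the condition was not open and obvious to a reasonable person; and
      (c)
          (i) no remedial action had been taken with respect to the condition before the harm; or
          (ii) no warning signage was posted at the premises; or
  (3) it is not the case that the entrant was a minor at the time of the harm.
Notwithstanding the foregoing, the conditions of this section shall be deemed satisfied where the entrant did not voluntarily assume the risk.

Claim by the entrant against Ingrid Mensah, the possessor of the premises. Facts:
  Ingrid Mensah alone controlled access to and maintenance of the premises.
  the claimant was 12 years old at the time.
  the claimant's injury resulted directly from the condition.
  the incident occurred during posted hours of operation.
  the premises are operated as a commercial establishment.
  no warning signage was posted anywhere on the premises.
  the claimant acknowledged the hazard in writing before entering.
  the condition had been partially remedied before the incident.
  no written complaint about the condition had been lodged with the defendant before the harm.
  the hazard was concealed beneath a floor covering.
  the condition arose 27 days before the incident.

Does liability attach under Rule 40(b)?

(i) exclusive control — satisfied.
(ii) not (during posted hours) — not met.
(a): T OR F → true.
(i) not (commercial use) — not met.
(ii) not (proximate cause) — not met.
So (b) is not satisfied (F OR F).
(1) = T AND F = false.
(i) complaint lodged — not satisfied.
(ii) condition ≥30 days old — fails.
(a) = F OR F = false.
(b) not open/obvious — satisfied.
(i) no remedial action — not met.
(ii) no signage posted — holds.
(c) = F OR T = true.
So (2) is not satisfied (F AND T AND T).
(3) not (entrant a minor) — fails.
So Overall is not satisfied (F OR F OR F).
Exception (no assumed risk) — not satisfied.
Result: main false OR exception false → false.

No — not liable.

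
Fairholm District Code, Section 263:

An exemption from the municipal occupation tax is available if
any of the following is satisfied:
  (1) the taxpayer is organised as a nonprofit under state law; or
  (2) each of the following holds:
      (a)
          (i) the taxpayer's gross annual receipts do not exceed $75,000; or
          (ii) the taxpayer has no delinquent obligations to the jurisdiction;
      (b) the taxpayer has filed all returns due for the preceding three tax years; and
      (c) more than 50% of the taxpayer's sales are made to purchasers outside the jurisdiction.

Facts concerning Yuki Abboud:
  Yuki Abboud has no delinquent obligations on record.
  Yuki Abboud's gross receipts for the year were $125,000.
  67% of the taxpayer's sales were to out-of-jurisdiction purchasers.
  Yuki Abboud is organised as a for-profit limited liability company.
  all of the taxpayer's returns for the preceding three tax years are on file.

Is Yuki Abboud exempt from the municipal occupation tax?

(1) nonprofit — not met.
(i) receipts ≤ $75,000 — fails.
(ii) no delinquency — satisfied.
So (a) is satisfied (F OR T).
(b) returns current — met.
(c) >50% out-of-jur. sales — met.
(2): T AND T AND T → true.
So Overall is satisfied (F OR T).

Yes — exempt.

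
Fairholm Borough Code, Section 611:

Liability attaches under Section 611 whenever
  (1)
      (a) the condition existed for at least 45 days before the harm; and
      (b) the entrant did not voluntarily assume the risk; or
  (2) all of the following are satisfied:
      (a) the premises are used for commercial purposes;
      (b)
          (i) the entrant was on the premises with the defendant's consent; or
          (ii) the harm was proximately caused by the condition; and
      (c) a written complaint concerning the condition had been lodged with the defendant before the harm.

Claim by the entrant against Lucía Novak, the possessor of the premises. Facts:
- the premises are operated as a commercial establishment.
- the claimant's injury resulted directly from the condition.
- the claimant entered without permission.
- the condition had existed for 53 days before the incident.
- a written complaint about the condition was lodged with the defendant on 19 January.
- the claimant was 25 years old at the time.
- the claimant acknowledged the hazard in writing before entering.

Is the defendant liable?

Yes — liable.

(a) condition ≥45 days old — met.
(b) no assumed risk — not satisfied.
(1): T AND F → false.
(a) commercial use — satisfied.
(i) consent to enter — not met.
(ii) proximate cause — holds.
(b) = F OR T = true.
(c) complaint lodged — holds.
So (2) is satisfied (T AND T AND T).
Overall = F OR T = true.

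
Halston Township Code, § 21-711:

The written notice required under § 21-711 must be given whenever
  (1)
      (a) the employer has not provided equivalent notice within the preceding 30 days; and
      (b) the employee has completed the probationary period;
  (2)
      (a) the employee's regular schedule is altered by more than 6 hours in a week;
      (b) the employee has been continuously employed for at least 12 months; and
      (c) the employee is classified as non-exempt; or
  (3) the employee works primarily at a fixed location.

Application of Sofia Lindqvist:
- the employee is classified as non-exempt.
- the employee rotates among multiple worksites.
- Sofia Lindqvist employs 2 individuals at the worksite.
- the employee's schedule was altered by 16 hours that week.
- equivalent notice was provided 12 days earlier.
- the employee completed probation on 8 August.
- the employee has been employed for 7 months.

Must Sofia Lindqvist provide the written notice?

No — not required.

(a) no recent notice — fails.
(b) past probation — met.
So (1) is not satisfied (F AND T).
(a) schedule shift > 6h — met.
(b) tenure ≥ 12 mo. — not met.
(c) non-exempt — met.
So (2) is not satisfied (T AND F AND T).
(3) fixed location — not met.
Overall = F OR F OR F = false.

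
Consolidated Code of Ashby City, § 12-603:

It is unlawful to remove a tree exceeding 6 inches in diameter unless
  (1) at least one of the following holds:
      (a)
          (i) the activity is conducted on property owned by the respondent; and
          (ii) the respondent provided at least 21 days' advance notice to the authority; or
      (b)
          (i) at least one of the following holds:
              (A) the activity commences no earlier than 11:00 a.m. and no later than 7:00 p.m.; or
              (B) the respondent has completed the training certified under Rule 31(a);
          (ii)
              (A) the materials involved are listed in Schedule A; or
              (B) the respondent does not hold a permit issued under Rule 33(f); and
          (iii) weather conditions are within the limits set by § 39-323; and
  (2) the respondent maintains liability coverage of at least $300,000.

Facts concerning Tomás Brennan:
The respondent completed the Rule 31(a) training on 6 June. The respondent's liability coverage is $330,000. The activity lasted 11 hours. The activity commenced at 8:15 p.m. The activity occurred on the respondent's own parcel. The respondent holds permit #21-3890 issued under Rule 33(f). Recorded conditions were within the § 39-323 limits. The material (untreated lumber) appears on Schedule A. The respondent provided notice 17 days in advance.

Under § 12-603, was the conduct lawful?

(i) own property — satisfied.
(ii) ≥21 days' notice — not satisfied.
(a) = T AND F = false.
(A) start within hours — not satisfied.
(B) training certified — satisfied.
So (i) is satisfied (F OR T).
(A) Schedule A material — satisfied.
(B) not (holds permit) — not satisfied.
(ii) = T OR F = true.
(iii) weather ok — met.
So (b) is satisfied (T AND T AND T).
(1): F OR T → true.
(2) coverage ≥ $300,000 — holds.
Overall: T AND T → true.

Yes — lawful.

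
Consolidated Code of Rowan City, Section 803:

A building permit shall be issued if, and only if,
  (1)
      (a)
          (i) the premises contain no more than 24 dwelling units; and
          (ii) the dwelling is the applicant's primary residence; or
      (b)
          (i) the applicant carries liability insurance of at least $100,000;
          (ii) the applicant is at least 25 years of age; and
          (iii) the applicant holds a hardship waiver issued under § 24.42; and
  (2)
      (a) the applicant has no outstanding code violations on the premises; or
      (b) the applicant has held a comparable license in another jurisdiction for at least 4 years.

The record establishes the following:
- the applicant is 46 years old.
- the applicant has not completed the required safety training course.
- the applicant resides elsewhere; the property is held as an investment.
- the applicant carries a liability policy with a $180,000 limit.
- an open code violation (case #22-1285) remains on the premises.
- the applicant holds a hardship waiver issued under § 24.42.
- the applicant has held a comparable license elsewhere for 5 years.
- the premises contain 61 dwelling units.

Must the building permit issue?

(i) ≤ 24 units — fails.
(ii) primary residence — not met.
(a) = F AND F = false.
(i) insurance ≥ $100,000 — holds.
(ii) age ≥ 25 — satisfied.
(iii) hardship waiver — holds.
So (b) is satisfied (T AND T AND T).
So (1) is satisfied (F OR T).
(a) no code violations — fails.
(b) prior license ≥ 4 yr — met.
(2): F OR T → true.
Overall = T AND T = true.

Yes — granted.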